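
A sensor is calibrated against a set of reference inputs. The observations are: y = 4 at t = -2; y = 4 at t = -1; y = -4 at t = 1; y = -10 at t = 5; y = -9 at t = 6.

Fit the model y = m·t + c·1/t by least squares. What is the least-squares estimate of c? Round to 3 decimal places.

c = -2.337

Compute the Gram sums: Σt·t = 67, Σt·1/t = 5, Σ1/t·1/t = 1043/450.
Moment sums: Σt·y = -120, Σ1/t·y = -27/2.
XᵀX·[m, c]ᵀ = Xᵀy becomes [[67, 5]; [5, 1043/450]]·[m, c]ᵀ = [-120, -27/2]ᵀ.
Determinant 67·(1043/450) − 5² = 58631/450.
m = ((-120)·(1043/450) − 5·(-27/2))/(58631/450) = -94785/58631; c = (67·(-27/2) − 5·(-120))/(58631/450) = -137025/58631.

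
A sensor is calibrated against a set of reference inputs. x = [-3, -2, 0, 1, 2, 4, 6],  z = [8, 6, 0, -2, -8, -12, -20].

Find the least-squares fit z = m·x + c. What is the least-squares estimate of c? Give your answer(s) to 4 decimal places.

c = -0.4319

Sums needed: Σx·x = 70, Σx = 8, Σ1 = 7.
And Σx·z = -222, Σz = -28.
Normal equations: [[70, 8]; [8, 7]]·[m, c]ᵀ = [-222, -28]ᵀ.
Determinant 70·7 − 8² = 426.
m = ((-222)·7 − 8·(-28))/426 = -665/213; c = (70·(-28) − 8·(-222))/426 = -92/213.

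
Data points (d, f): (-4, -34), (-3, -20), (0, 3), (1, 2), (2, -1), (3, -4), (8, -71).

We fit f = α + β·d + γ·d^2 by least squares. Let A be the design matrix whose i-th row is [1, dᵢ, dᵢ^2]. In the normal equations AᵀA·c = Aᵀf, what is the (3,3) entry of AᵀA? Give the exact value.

4531

Row 3 ↔ basis d^2, column 3 ↔ basis d^2, so (AᵀA)_{3,3} = Σᵢ (d^2)·(d^2) = (16)·(16) + (9)·(9) + (0)·(0) + (1)·(1) + (4)·(4) + (9)·(9) + (64)·(64) = 4531.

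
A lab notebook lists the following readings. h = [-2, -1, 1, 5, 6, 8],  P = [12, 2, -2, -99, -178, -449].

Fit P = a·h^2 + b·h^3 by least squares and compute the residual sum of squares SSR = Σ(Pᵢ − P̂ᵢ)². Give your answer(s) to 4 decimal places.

From the data, Σh^2·h^2 = 6035, Σh^2·h^3 = 43637, Σh^3·h^3 = 324491.
For MᵀP: Σh^2·P = -37571, Σh^3·P = -280811.
Normal equations: [[6035, 43637]; [43637, 324491]]·[a, b]ᵀ = [-37571, -280811]ᵀ.
Eliminating b: 324491·(row 1) − 43637·(row 2) gives 54115416·a = 324491·(-37571) − 43637·(-280811) = 62298246, so a = 10383041/9019236.
Then b = ((-280811) − 43637·(10383041/9019236))/324491 = -9201443/9019236.
Residuals: -576073/751603, -386503/2254809, -3203345/1503206, -1150007/4509618, 691517/751603, -753193/2254809; SSR = 9291551/1503206.

SSR = 6.1812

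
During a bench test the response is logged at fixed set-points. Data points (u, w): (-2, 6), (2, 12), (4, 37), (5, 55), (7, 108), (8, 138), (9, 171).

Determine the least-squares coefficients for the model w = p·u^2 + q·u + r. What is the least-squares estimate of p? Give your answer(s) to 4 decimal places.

The normal system XᵀX·[p, q, r]ᵀ = Xᵀw is [[13971, 1773, 243]; [1773, 243, 33]; [243, 33, 7]]·[p, q, r]ᵀ = [30014, 3834, 527]ᵀ.
Inverting the 3×3 Gram matrix, [p, q, r]ᵀ = [34585/17556, 22801/17556, 1136/1463]ᵀ.

p = 1.9700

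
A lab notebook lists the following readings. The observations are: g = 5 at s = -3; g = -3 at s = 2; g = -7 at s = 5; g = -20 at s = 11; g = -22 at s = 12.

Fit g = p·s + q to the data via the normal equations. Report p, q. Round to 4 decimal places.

Setting ∂/∂p … = 0 gives: 303·p + 27·q = -540;  27·p + 5·q = -47.
(Σs·s = 303, Σs = 27, Σ1 = 5, Σs·g = -540, Σg = -47.)
det = 303·5 − 27² = 786.
p = ((-540)·5 − 27·(-47))/786 = -477/262; q = (303·(-47) − 27·(-540))/786 = 113/262.

p = -1.8206, q = 0.4313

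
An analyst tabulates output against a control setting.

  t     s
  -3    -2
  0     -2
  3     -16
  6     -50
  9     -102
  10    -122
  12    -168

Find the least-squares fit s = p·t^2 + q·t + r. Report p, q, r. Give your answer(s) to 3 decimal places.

Sums needed: Σt^2·t^2 = 38755, Σt^2·t = 3673, Σt^2 = 379, Σt·t = 379, Σt = 37, Σ1 = 7.
Moment sums: Σt^2·s = -46616, Σt·s = -4496, Σs = -462.
Inverting the 3×3 Gram matrix, [p, q, r]ᵀ = [-51803/54138, -134675/54138, -28246/27069]ᵀ.

p = -0.957, q = -2.488, r = -1.043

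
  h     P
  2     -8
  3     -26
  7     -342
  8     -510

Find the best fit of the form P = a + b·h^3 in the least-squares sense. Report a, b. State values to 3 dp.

a = 0.386, b = -0.997

Forming AᵀA = [[4, 890]; [890, 380586]] and AᵀP = [-886, -379192]ᵀ gives AᵀA·[a, b]ᵀ = AᵀP.
det = 4·380586 − 890² = 730244.
a = ((-886)·380586 − 890·(-379192))/730244 = 70421/182561; b = (4·(-379192) − 890·(-886))/730244 = -182057/182561.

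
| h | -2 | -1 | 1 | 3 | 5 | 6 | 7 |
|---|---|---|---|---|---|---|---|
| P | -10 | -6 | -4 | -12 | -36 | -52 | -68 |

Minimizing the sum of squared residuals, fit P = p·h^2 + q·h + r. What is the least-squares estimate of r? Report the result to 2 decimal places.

Sums needed: Σh^2·h^2 = 4421, Σh^2·h = 703, Σh^2 = 125, Σh·h = 125, Σh = 19, Σ1 = 7.
And Σh^2·P = -6262, Σh·P = -982, ΣP = -188.
MᵀM·[p, q, r]ᵀ = MᵀP becomes [[4421, 703, 125]; [703, 125, 19]; [125, 19, 7]]·[p, q, r]ᵀ = [-6262, -982, -188]ᵀ.
Solving the 3×3 system (Gaussian elimination) gives p = -18257/12441, q = 10510/12441, r = -12213/4147.

r = -2.95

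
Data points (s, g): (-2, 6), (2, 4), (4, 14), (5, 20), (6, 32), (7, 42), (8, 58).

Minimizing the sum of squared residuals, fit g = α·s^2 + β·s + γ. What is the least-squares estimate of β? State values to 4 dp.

β = -0.7388

Entries of XᵀX: Σs^2·s^2 = 8706, Σs^2·s = 1260, Σs^2 = 198, Σs·s = 198, Σs = 30, Σ1 = 7.
Moment sums: Σs^2·g = 7686, Σs·g = 1102, Σg = 176.
Normal equations: [[8706, 1260, 198]; [1260, 198, 30]; [198, 30, 7]]·[α, β, γ]ᵀ = [7686, 1102, 176]ᵀ.
Row-reducing yields α = 8737/9009, β = -19967/27027, γ = 608/693.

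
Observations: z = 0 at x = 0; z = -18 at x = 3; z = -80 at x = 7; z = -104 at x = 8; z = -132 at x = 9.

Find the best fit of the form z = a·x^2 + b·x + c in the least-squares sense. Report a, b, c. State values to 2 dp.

a = -1.50, b = -1.02, c = -0.41

From the data, Σx^2·x^2 = 13139, Σx^2·x = 1611, Σx^2 = 203, Σx·x = 203, Σx = 27, Σ1 = 5.
For Aᵀz: Σx^2·z = -21430, Σx·z = -2634, Σz = -334.
AᵀA·[a, b, c]ᵀ = Aᵀz becomes [[13139, 1611, 203]; [1611, 203, 27]; [203, 27, 5]]·[a, b, c]ᵀ = [-21430, -2634, -334]ᵀ.
Solving the 3×3 system (Gaussian elimination) gives a = -3/2, b = -291/286, c = -58/143.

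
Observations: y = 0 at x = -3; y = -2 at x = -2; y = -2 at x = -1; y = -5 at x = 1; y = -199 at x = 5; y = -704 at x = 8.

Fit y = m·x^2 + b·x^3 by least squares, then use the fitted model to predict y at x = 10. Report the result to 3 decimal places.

The normal system MᵀM·[m, b]ᵀ = Mᵀy is [[4820, 35618]; [35618, 278564]]·[m, b]ᵀ = [-50046, -385310]ᵀ.
Determinant 4820·278564 − 35618² = 74036556.
m = ((-50046)·278564 − 35618·(-385310))/74036556 = -4932781/1682649; b = (4820·(-385310) − 35618·(-50046))/74036556 = -18663943/18509139.
At x = 10: ŷ = (-4932781/1682649)·(100) + (-18663943/18509139)·(1000) = -2676666900/2056571.

ŷ = -1301.519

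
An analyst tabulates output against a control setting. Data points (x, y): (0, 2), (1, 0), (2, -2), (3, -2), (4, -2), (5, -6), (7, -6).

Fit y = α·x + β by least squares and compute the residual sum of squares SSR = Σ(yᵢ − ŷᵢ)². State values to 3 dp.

Compute the Gram sums: Σx·x = 104, Σx = 22, Σ1 = 7.
Right-hand side: Σx·y = -90, Σy = -16.
Eliminating β: 7·(row 1) − 22·(row 2) gives 244·α = 7·(-90) − 22·(-16) = -278, so α = -139/122.
Then β = ((-16) − 22·(-139/122))/7 = 79/61.
Residuals: 43/61, -19/122, -62/61, 15/122, 77/61, -195/122, 83/122; SSR = 377/61.

SSR = 6.180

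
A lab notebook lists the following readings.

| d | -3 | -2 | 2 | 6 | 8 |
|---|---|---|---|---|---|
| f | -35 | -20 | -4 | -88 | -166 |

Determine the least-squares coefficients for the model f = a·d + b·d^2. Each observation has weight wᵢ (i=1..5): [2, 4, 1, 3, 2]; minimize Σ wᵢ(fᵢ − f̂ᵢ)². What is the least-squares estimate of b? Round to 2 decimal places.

b = -3.00

With design matrix X, XᵀWX = [[274, 1594]; [1594, 12322]] and XᵀWf = [-3878, -31718]ᵀ.
Δ = 274·12322 − 1594² = 835392.
a = ((-3878)·12322 − 1594·(-31718))/835392 = 57787/17404; b = (274·(-31718) − 1594·(-3878))/835392 = -52275/17404.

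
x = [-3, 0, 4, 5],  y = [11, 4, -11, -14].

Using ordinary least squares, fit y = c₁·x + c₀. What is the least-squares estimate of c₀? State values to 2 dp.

c₀ = 2.33

With design matrix A, AᵀA = [[50, 6]; [6, 4]] and Aᵀy = [-147, -10]ᵀ.
Determinant 50·4 − 6² = 164.
c₁ = ((-147)·4 − 6·(-10))/164 = -132/41; c₀ = (50·(-10) − 6·(-147))/164 = 191/82.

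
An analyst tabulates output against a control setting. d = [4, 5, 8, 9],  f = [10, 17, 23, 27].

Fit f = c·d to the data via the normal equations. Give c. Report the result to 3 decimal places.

c = 2.968

Entries of XᵀX: Σd·d = 186.
For Xᵀf: Σd·f = 552.
c = 552/186 = 2.96774.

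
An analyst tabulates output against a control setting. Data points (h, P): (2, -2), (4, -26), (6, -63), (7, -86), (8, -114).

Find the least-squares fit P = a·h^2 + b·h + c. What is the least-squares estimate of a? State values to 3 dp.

a = -1.697

The normal system AᵀA·[a, b, c]ᵀ = AᵀP is [[8065, 1143, 169]; [1143, 169, 27]; [169, 27, 5]]·[a, b, c]ᵀ = [-14202, -2000, -291]ᵀ.
Solving the 3×3 system (Gaussian elimination) gives a = -3183/1876, b = -3047/1876, c = 3714/469.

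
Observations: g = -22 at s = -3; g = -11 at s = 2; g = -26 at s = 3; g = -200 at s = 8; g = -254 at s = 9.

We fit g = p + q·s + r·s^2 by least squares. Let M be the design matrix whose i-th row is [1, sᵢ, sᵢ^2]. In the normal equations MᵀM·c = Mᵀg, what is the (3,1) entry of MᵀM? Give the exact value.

167

Row 3 ↔ basis s^2, column 1 ↔ basis 1, so (MᵀM)_{3,1} = Σᵢ s^2 = (9)·(1) + (4)·(1) + (9)·(1) + (64)·(1) + (81)·(1) = 167.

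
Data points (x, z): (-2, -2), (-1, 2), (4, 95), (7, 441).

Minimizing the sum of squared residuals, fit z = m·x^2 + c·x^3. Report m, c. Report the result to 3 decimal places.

m = 1.784, c = 1.031

From the data, Σx^2·x^2 = 2674, Σx^2·x^3 = 17798, Σx^3·x^3 = 121810.
Moment sums: Σx^2·z = 23123, Σx^3·z = 157357.
AᵀA·[m, c]ᵀ = Aᵀz becomes [[2674, 17798]; [17798, 121810]]·[m, c]ᵀ = [23123, 157357]ᵀ.
Eliminating c: 121810·(row 1) − 17798·(row 2) gives 8951136·m = 121810·23123 − 17798·157357 = 15972744, so m = 665531/372964.
Then c = (157357 − 17798·(665531/372964))/121810 = 384561/372964.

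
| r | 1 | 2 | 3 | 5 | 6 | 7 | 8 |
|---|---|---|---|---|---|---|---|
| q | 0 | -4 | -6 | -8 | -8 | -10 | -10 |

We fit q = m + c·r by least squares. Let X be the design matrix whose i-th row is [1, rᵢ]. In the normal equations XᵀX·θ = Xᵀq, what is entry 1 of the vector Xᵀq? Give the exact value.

Entry 1 ↔ basis 1, so (Xᵀq)_{1} = Σᵢ qᵢ = (1)·(0) + (1)·(-4) + (1)·(-6) + (1)·(-8) + (1)·(-8) + (1)·(-10) + (1)·(-10) = -46.

-46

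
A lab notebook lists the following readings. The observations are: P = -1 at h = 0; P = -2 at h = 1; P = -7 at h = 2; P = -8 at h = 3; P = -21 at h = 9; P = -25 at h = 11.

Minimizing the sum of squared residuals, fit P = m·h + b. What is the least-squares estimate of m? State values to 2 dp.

From the data, Σh·h = 216, Σh = 26, Σ1 = 6.
And Σh·P = -504, ΣP = -64.
MᵀM·[m, b]ᵀ = MᵀP becomes [[216, 26]; [26, 6]]·[m, b]ᵀ = [-504, -64]ᵀ.
Determinant 216·6 − 26² = 620.
m = ((-504)·6 − 26·(-64))/620 = -68/31; b = (216·(-64) − 26·(-504))/620 = -36/31.

m = -2.19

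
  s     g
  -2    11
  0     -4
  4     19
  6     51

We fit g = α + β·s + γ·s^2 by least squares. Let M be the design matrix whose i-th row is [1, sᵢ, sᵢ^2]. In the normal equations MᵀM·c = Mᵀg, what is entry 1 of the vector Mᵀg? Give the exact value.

Entry 1 ↔ basis 1, so (Mᵀg)_{1} = Σᵢ gᵢ = (1)·(11) + (1)·(-4) + (1)·(19) + (1)·(51) = 77.

77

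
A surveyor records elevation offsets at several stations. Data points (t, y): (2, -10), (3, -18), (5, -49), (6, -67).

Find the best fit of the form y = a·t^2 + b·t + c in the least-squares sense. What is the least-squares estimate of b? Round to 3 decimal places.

b = -1.167

The normal system AᵀA·[a, b, c]ᵀ = Aᵀy is [[2018, 376, 74]; [376, 74, 16]; [74, 16, 4]]·[a, b, c]ᵀ = [-3839, -721, -144]ᵀ.
Solving the 3×3 system (Gaussian elimination) gives a = -5/3, b = -7/6, c = -1/2.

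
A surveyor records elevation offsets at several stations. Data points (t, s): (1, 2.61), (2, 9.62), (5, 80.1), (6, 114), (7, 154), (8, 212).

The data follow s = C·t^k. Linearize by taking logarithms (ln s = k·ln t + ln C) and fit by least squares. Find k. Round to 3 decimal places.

With ln sᵢ as the transformed response and ln tᵢ as the regressor:
Sums: Σln t = 8.1197, Σ(ln t)² = 14.3918, Σln s = 22.7362, Σln t·ln s = 38.0501.
Normal system: [[14.3918, 8.1197]; [8.1197, 6]]·[k, ln C]ᵀ = [38.0501, 22.7362]ᵀ.
Solving (det = 20.4213): k = 2.13941, ln C = 0.89415.

k = 2.139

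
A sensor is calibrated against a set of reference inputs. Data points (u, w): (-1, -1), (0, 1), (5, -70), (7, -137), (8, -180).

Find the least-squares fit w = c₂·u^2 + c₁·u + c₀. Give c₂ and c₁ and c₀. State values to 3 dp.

c₂ = -2.793, c₁ = -0.275, c₀ = 1.287

From the data, Σu^2·u^2 = 7123, Σu^2·u = 979, Σu^2 = 139, Σu·u = 139, Σu = 19, Σ1 = 5.
For Xᵀw: Σu^2·w = -19984, Σu·w = -2748, Σw = -387.
Inverting the 3×3 Gram matrix, [c₂, c₁, c₀]ᵀ = [-25253/9042, -1244/4521, 3879/3014]ᵀ.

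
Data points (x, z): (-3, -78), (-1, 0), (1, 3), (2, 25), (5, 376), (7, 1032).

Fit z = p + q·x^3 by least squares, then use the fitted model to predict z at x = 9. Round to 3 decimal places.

ẑ = 2190.493

Normal-equation sums: Σ1 = 6, Σx^3 = 449, Σx^3·x^3 = 134069.
For Aᵀz: Σz = 1358, Σx^3·z = 403285.
Normal equations: [[6, 449]; [449, 134069]]·[p, q]ᵀ = [1358, 403285]ᵀ.
Δ = 6·134069 − 449² = 602813.
p = (1358·134069 − 449·403285)/602813 = 990737/602813; q = (6·403285 − 449·1358)/602813 = 1809968/602813.
At x = 9: ẑ = (990737/602813)·(1) + (1809968/602813)·(729) = 1320457409/602813.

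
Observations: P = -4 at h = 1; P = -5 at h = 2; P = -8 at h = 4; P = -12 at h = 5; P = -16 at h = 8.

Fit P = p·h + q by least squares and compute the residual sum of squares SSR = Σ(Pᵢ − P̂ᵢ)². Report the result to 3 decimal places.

Forming AᵀA = [[110, 20]; [20, 5]] and AᵀP = [-234, -45]ᵀ gives AᵀA·[p, q]ᵀ = AᵀP.
Eliminating q: 5·(row 1) − 20·(row 2) gives 150·p = 5·(-234) − 20·(-45) = -270, so p = -9/5.
Then q = ((-45) − 20·(-9/5))/5 = -9/5.
Residuals: -2/5, 2/5, 1, -6/5, 1/5; SSR = 14/5.

SSR = 2.800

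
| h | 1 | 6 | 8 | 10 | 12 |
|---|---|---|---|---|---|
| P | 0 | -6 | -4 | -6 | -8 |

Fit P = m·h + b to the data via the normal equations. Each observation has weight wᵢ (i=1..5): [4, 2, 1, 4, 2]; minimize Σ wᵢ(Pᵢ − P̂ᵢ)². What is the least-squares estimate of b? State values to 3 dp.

Compute the Gram sums: Σwᵢ·h·h = 828, Σwᵢ·h = 88, Σwᵢ·1 = 13.
Right-hand side: Σwᵢ·h·P = -536, Σwᵢ·P = -56.
Normal equations: [[828, 88]; [88, 13]]·[m, b]ᵀ = [-536, -56]ᵀ.
Determinant 828·13 − 88² = 3020.
m = ((-536)·13 − 88·(-56))/3020 = -102/151; b = (828·(-56) − 88·(-536))/3020 = 40/151.

b = 0.265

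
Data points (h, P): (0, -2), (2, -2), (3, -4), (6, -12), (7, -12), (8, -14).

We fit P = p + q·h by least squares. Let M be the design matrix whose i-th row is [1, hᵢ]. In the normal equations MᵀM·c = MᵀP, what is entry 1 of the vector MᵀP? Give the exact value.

-46

Entry 1 ↔ basis 1, so (MᵀP)_{1} = Σᵢ Pᵢ = (1)·(-2) + (1)·(-2) + (1)·(-4) + (1)·(-12) + (1)·(-12) + (1)·(-14) = -46.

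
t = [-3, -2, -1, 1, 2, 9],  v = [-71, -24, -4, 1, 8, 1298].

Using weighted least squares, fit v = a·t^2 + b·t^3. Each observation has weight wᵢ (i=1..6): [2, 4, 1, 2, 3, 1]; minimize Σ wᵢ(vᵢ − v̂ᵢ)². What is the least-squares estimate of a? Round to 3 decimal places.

a = -1.933

Compute the Gram sums: Σwᵢ·t^2·t^2 = 6838, Σwᵢ·t^2·t^3 = 58532, Σwᵢ·t^3·t^3 = 533350.
Moment sums: Σwᵢ·t^2·v = 103570, Σwᵢ·t^3·v = 951042.
XᵀWX·[a, b]ᵀ = XᵀWv becomes [[6838, 58532]; [58532, 533350]]·[a, b]ᵀ = [103570, 951042]ᵀ.
Δ = 6838·533350 − 58532² = 221052276.
a = (103570·533350 − 58532·951042)/221052276 = -106832711/55263069; b = (6838·951042 − 58532·103570)/221052276 = 110266489/55263069.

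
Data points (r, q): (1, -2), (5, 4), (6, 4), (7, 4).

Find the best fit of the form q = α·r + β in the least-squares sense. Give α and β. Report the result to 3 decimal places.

α = 1.084, β = -2.651

With design matrix A, AᵀA = [[111, 19]; [19, 4]] and Aᵀq = [70, 10]ᵀ.
det = 111·4 − 19² = 83.
α = (70·4 − 19·10)/83 = 90/83; β = (111·10 − 19·70)/83 = -220/83.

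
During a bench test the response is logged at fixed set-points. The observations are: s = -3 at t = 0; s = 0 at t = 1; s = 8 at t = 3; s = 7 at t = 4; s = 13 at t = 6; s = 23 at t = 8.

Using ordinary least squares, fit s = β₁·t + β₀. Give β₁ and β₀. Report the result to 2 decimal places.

β₁ = 3.04, β₀ = -3.16

Normal-equation sums: Σt·t = 126, Σt = 22, Σ1 = 6.
And Σt·s = 314, Σs = 48.
Normal equations: [[126, 22]; [22, 6]]·[β₁, β₀]ᵀ = [314, 48]ᵀ.
Eliminating β₀: 6·(row 1) − 22·(row 2) gives 272·β₁ = 6·314 − 22·48 = 828, so β₁ = 207/68.
Then β₀ = (48 − 22·(207/68))/6 = -215/68.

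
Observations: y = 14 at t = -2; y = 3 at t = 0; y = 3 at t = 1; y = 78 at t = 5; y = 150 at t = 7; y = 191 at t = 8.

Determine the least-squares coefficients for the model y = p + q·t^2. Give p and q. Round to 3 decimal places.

Entries of AᵀA: Σ1 = 6, Σt^2 = 143, Σt^2·t^2 = 7139.
Moment sums: Σy = 439, Σt^2·y = 21583.
Normal equations: [[6, 143]; [143, 7139]]·[p, q]ᵀ = [439, 21583]ᵀ.
Eliminating q: 7139·(row 1) − 143·(row 2) gives 22385·p = 7139·439 − 143·21583 = 47652, so p = 4332/2035.
Then q = (21583 − 143·(4332/2035))/7139 = 66721/22385.

p = 2.129, q = 2.981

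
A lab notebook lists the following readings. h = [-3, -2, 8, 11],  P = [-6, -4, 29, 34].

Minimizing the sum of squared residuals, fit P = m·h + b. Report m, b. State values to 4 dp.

Entries of AᵀA: Σh·h = 198, Σh = 14, Σ1 = 4.
Right-hand side: Σh·P = 632, ΣP = 53.
Normal equations: [[198, 14]; [14, 4]]·[m, b]ᵀ = [632, 53]ᵀ.
Determinant 198·4 − 14² = 596.
m = (632·4 − 14·53)/596 = 893/298; b = (198·53 − 14·632)/596 = 823/298.

m = 2.9966, b = 2.7617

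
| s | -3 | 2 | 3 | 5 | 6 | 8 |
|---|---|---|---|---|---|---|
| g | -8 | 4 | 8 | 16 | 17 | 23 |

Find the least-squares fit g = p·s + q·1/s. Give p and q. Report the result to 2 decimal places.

With design matrix M, MᵀM = [[147, 6]; [6, 889/1600]] and Mᵀg = [422, 1949/120]ᵀ.
det = 147·(889/1600) − 6² = 73083/1600.
p = (422·(889/1600) − 6·(1949/120))/(73083/1600) = 219238/73083; q = (147·(1949/120) − 6·422)/(73083/1600) = -231160/73083.

p = 3.00, q = -3.16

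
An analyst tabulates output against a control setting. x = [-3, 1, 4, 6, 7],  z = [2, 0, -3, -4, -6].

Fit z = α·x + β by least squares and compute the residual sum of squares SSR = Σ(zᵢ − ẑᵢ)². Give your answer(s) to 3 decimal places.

With design matrix A, AᵀA = [[111, 15]; [15, 5]] and Aᵀz = [-84, -11]ᵀ.
Eliminating β: 5·(row 1) − 15·(row 2) gives 330·α = 5·(-84) − 15·(-11) = -255, so α = -17/22.
Then β = ((-11) − 15·(-17/22))/5 = 13/110.
Residuals: -24/55, 36/55, -3/110, 57/110, -39/55; SSR = 153/110.

SSR = 1.391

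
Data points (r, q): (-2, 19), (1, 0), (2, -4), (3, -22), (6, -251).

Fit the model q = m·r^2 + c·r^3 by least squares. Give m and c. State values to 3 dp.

m = 1.929, c = -1.483

The normal system XᵀX·[m, c]ᵀ = Xᵀq is [[1410, 8020]; [8020, 47514]]·[m, c]ᵀ = [-9174, -54994]ᵀ.
det = 1410·47514 − 8020² = 2674340.
m = ((-9174)·47514 − 8020·(-54994))/2674340 = 1289611/668585; c = (1410·(-54994) − 8020·(-9174))/2674340 = -198303/133717.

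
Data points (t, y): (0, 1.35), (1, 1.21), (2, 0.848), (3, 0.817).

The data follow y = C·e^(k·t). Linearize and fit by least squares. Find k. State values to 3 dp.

With ln yᵢ as the transformed response and tᵢ as the regressor:
AᵀA = [[14.0000, 6.0000]; [6.0000, 4]], rhs = [-0.7455, 0.1237]ᵀ  (here Σt = 6.0000, Σ(t)² = 14.0000, Σln y = 0.1237, Σt·ln y = -0.7455).
Slope k = (n·Σt·ln y − Σt·Σln y)/(n·Σ(t)² − (Σt)²) = (4·-0.7455 − 6.0000·0.1237)/20.0000 = -0.18622; ln C = (Σln y − k·Σt)/n = 0.31026.

k = -0.186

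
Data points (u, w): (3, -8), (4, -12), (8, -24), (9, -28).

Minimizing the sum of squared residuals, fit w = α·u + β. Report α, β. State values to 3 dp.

α = -3.231, β = 1.385

Entries of AᵀA: Σu·u = 170, Σu = 24, Σ1 = 4.
And Σu·w = -516, Σw = -72.
AᵀA·[α, β]ᵀ = Aᵀw becomes [[170, 24]; [24, 4]]·[α, β]ᵀ = [-516, -72]ᵀ.
Δ = 170·4 − 24² = 104.
α = ((-516)·4 − 24·(-72))/104 = -42/13; β = (170·(-72) − 24·(-516))/104 = 18/13.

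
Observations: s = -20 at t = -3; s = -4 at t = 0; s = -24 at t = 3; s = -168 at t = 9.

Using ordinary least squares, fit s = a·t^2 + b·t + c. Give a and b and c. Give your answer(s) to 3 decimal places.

Sums needed: Σt^2·t^2 = 6723, Σt^2·t = 729, Σt^2 = 99, Σt·t = 99, Σt = 9, Σ1 = 4.
And Σt^2·s = -14004, Σt·s = -1524, Σs = -216.
Normal equations: [[6723, 729, 99]; [729, 99, 9]; [99, 9, 4]]·[a, b, c]ᵀ = [-14004, -1524, -216]ᵀ.
Solving the 3×3 system (Gaussian elimination) gives a = -193/99, b = -107/165, c = -236/55.

a = -1.949, b = -0.648, c = -4.291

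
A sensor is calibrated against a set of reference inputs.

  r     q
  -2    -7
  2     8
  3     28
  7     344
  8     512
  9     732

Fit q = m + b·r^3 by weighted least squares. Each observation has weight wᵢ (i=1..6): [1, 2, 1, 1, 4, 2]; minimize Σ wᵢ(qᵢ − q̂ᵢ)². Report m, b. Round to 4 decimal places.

m = 0.1774, b = 1.0018

Sums needed: Σwᵢ·1 = 11, Σwᵢ·r^3 = 3884, Σwᵢ·r^3·r^3 = 2230028.
Moment sums: Σwᵢ·q = 3893, Σwᵢ·r^3·q = 2234764.
XᵀWX·[m, b]ᵀ = XᵀWq becomes [[11, 3884]; [3884, 2230028]]·[m, b]ᵀ = [3893, 2234764]ᵀ.
Eliminating b: 2230028·(row 1) − 3884·(row 2) gives 9444852·m = 2230028·3893 − 3884·2234764 = 1675628, so m = 418907/2361213.
Then b = (2234764 − 3884·(418907/2361213))/2230028 = 2365498/2361213.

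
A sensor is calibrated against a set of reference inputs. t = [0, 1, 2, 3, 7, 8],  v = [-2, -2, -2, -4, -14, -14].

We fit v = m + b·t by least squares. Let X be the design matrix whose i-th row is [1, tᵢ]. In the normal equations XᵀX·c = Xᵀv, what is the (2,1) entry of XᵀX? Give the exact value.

Row 2 ↔ basis t, column 1 ↔ basis 1, so (XᵀX)_{2,1} = Σᵢ t = (0)·(1) + (1)·(1) + (2)·(1) + (3)·(1) + (7)·(1) + (8)·(1) = 21.

21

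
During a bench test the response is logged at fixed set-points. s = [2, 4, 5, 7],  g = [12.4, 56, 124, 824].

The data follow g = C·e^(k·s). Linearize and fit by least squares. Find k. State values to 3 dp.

k = 0.838

With ln gᵢ as the transformed response and sᵢ as the regressor:
Σs = 18.0000, Σ(s)² = 94.0000, Σln g = 18.0775, Σs·ln g = 92.2374.
Normal system: [[94.0000, 18.0000]; [18.0000, 4]]·[k, ln C]ᵀ = [92.2374, 18.0775]ᵀ.
Slope k = (n·Σs·ln g − Σs·Σln g)/(n·Σ(s)² − (Σs)²) = (4·92.2374 − 18.0000·18.0775)/52.0000 = 0.83759; ln C = (Σln g − k·Σs)/n = 0.75023.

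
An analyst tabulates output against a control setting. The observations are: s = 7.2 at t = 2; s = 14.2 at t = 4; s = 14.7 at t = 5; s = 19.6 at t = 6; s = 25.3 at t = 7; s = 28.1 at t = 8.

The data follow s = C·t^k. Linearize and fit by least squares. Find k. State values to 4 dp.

Taking logs, ln s = k·ln t + ln C, so regress ln s on ln t.
Σln t = 9.5060, Σ(ln t)² = 16.3136, Σln s = 16.8573, Σln t·ln s = 27.9273.
Normal system: [[16.3136, 9.5060]; [9.5060, 6]]·[k, ln C]ᵀ = [27.9273, 16.8573]ᵀ.
Δ = 16.3136·6 − (9.5060)² = 7.5177; k = (27.9273·6 − 9.5060·16.8573)/7.5177 = 0.97349, ln C = (16.3136·16.8573 − 9.5060·27.9273)/7.5177 = 1.26722.

k = 0.9735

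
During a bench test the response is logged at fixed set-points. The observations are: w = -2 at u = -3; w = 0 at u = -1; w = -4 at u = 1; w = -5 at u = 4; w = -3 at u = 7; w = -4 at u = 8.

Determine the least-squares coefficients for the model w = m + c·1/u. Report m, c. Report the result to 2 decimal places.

Setting ∂/∂m … = 0 gives: 6·m + (31/168)·c = -18;  (31/168)·m + (62365/28224)·c = -463/84.
(Σ1 = 6, Σ1/u = 31/168, Σ1/u·1/u = 62365/28224, Σw = -18, Σ1/u·w = -463/84.)
Determinant 6·(62365/28224) − (31/168)² = 373229/28224.
m = ((-18)·(62365/28224) − (31/168)·(-463/84))/(373229/28224) = -1093864/373229; c = (6·(-463/84) − (31/168)·(-18))/(373229/28224) = -839664/373229.

m = -2.93, c = -2.25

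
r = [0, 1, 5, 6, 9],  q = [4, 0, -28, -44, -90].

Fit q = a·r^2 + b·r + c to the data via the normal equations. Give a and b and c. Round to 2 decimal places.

The normal equations are: 8483·a + 1071·b + 143·c = -9574;  1071·a + 143·b + 21·c = -1214;  143·a + 21·b + 5·c = -158.
(Σr^2·r^2 = 8483, Σr^2·r = 1071, Σr^2 = 143, Σr·r = 143, Σr = 21, Σ1 = 5, Σr^2·q = -9574, Σr·q = -1214, Σq = -158.)
Inverting the 3×3 Gram matrix, [a, b, c]ᵀ = [-22646/24339, -2384/1159, 88832/24339]ᵀ.

a = -0.93, b = -2.06, c = 3.65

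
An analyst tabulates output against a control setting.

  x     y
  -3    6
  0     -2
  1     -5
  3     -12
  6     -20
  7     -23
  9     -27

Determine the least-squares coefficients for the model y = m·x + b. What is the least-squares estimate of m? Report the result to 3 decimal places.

m = -2.836

Compute the Gram sums: Σx·x = 185, Σx = 23, Σ1 = 7.
Right-hand side: Σx·y = -583, Σy = -83.
det = 185·7 − 23² = 766.
m = ((-583)·7 − 23·(-83))/766 = -1086/383; b = (185·(-83) − 23·(-583))/766 = -973/383.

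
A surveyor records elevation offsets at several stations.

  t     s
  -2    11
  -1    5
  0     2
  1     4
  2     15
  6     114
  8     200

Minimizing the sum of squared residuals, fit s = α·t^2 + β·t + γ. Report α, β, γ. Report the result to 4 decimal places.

α = 3.0115, β = 0.7216, γ = 1.3765

Forming MᵀM = [[5426, 728, 110]; [728, 110, 14]; [110, 14, 7]] and Mᵀs = [17017, 2291, 351]ᵀ gives MᵀM·[α, β, γ]ᵀ = Mᵀs.
Inverting the 3×3 Gram matrix, [α, β, γ]ᵀ = [475627/157938, 113963/157938, 36233/26323]ᵀ.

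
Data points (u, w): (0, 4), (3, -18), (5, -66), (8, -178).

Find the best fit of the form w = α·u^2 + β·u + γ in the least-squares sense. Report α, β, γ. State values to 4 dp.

Compute the Gram sums: Σu^2·u^2 = 4802, Σu^2·u = 664, Σu^2 = 98, Σu·u = 98, Σu = 16, Σ1 = 4.
For Xᵀw: Σu^2·w = -13204, Σu·w = -1808, Σw = -258.
Normal equations: [[4802, 664, 98]; [664, 98, 16]; [98, 16, 4]]·[α, β, γ]ᵀ = [-13204, -1808, -258]ᵀ.
Solving the 3×3 system (Gaussian elimination) gives α = -3, β = 20/17, γ = 73/17.

α = -3.0000, β = 1.1765, γ = 4.2941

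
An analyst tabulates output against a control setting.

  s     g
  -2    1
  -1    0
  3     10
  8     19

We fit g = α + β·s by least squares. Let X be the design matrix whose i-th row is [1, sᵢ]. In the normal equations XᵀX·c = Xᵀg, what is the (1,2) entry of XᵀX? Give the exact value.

Row 1 ↔ basis 1, column 2 ↔ basis s, so (XᵀX)_{1,2} = Σᵢ s = (1)·(-2) + (1)·(-1) + (1)·(3) + (1)·(8) = 8.

8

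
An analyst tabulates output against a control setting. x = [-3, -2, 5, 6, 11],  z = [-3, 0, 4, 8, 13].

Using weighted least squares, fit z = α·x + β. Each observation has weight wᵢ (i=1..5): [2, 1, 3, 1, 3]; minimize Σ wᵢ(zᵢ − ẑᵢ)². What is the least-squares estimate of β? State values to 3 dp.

Sums needed: Σwᵢ·x·x = 496, Σwᵢ·x = 46, Σwᵢ·1 = 10.
Moment sums: Σwᵢ·x·z = 555, Σwᵢ·z = 53.
So AᵀWA·[α, β]ᵀ = AᵀWz: [[496, 46]; [46, 10]]·[α, β]ᵀ = [555, 53]ᵀ.
det = 496·10 − 46² = 2844.
α = (555·10 − 46·53)/2844 = 778/711; β = (496·53 − 46·555)/2844 = 379/1422.

β = 0.267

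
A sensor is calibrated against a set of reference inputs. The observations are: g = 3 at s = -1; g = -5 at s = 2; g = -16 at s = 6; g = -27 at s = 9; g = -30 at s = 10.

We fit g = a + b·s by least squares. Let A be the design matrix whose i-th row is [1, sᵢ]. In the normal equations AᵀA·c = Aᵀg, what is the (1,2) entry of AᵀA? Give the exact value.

26

Row 1 ↔ basis 1, column 2 ↔ basis s, so (AᵀA)_{1,2} = Σᵢ s = (1)·(-1) + (1)·(2) + (1)·(6) + (1)·(9) + (1)·(10) = 26.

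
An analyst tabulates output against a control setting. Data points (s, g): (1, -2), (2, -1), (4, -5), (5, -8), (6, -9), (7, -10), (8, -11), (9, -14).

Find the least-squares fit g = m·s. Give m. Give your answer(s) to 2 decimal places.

m = -1.46

With design matrix A, AᵀA = [[276]] and Aᵀg = [-402]ᵀ.
Hence m = -402 / 276 ≈ -1.45652.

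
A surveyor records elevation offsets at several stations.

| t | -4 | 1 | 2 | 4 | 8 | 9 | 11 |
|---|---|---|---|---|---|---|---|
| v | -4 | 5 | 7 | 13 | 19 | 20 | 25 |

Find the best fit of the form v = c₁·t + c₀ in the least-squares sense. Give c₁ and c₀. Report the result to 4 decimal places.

The normal system MᵀM·[c₁, c₀]ᵀ = Mᵀv is [[303, 31]; [31, 7]]·[c₁, c₀]ᵀ = [694, 85]ᵀ.
Δ = 303·7 − 31² = 1160.
c₁ = (694·7 − 31·85)/1160 = 2223/1160; c₀ = (303·85 − 31·694)/1160 = 4241/1160.

c₁ = 1.9164, c₀ = 3.6560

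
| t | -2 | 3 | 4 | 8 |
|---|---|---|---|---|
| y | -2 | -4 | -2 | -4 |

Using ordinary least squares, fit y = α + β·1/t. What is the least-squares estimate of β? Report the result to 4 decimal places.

β = -1.6535

Sums needed: Σ1 = 4, Σ1/t = 5/24, Σ1/t·1/t = 253/576.
And Σy = -12, Σ1/t·y = -4/3.
det = 4·(253/576) − (5/24)² = 329/192.
α = ((-12)·(253/576) − (5/24)·(-4/3))/(329/192) = -2876/987; β = (4·(-4/3) − (5/24)·(-12))/(329/192) = -544/329.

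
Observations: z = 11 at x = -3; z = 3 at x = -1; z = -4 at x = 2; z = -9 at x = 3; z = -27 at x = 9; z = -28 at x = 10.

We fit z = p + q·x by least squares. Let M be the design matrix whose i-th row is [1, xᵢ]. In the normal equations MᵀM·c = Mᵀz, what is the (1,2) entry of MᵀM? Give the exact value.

20

Row 1 ↔ basis 1, column 2 ↔ basis x, so (MᵀM)_{1,2} = Σᵢ x = (1)·(-3) + (1)·(-1) + (1)·(2) + (1)·(3) + (1)·(9) + (1)·(10) = 20.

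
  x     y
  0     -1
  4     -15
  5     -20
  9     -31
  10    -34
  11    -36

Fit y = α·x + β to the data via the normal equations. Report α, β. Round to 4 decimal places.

α = -3.1788, β = -2.1713

Setting ∂/∂α … = 0 gives: 343·α + 39·β = -1175;  39·α + 6·β = -137.
(Σx·x = 343, Σx = 39, Σ1 = 6, Σx·y = -1175, Σy = -137.)
det = 343·6 − 39² = 537.
α = ((-1175)·6 − 39·(-137))/537 = -569/179; β = (343·(-137) − 39·(-1175))/537 = -1166/537.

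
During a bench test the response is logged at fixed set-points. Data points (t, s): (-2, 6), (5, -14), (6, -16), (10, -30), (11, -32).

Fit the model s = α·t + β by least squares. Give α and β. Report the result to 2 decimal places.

From the data, Σt·t = 286, Σt = 30, Σ1 = 5.
Moment sums: Σt·s = -830, Σs = -86.
Normal equations: [[286, 30]; [30, 5]]·[α, β]ᵀ = [-830, -86]ᵀ.
Δ = 286·5 − 30² = 530.
α = ((-830)·5 − 30·(-86))/530 = -157/53; β = (286·(-86) − 30·(-830))/530 = 152/265.

α = -2.96, β = 0.57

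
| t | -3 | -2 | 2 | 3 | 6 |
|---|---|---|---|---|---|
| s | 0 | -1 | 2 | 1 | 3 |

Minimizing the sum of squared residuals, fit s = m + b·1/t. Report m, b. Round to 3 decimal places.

The normal equations are: 5·m + (1/6)·b = 5;  (1/6)·m + (3/4)·b = 7/3.
Eliminating b: (3/4)·(row 1) − (1/6)·(row 2) gives (67/18)·m = (3/4)·5 − (1/6)·(7/3) = 121/36, so m = 121/134.
Then b = ((7/3) − (1/6)·(121/134))/(3/4) = 195/67.

m = 0.903, b = 2.910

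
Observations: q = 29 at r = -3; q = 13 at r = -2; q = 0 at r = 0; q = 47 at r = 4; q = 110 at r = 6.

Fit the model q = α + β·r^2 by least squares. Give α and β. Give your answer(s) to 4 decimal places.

α = 0.3796, β = 3.0323

The normal equations are: 5·α + 65·β = 199;  65·α + 1649·β = 5025.
(Σ1 = 5, Σr^2 = 65, Σr^2·r^2 = 1649, Σq = 199, Σr^2·q = 5025.)
Eliminating β: 1649·(row 1) − 65·(row 2) gives 4020·α = 1649·199 − 65·5025 = 1526, so α = 763/2010.
Then β = (5025 − 65·(763/2010))/1649 = 1219/402.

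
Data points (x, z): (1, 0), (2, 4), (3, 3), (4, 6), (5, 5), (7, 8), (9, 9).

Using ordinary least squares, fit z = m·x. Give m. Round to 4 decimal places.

m = 1.0973

Forming MᵀM = [[185]] and Mᵀz = [203]ᵀ gives MᵀM·[m]ᵀ = Mᵀz.
m = 203/185 = 1.0973.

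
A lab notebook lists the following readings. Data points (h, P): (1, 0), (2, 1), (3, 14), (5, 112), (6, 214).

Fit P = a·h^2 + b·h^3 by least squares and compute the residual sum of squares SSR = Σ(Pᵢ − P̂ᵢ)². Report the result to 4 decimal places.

XᵀX·[a, b]ᵀ = XᵀP reads: 2019·a + 11177·b = 10634;  11177·a + 63075·b = 60610.
Δ = 2019·63075 − 11177² = 2423096.
a = (10634·63075 − 11177·60610)/2423096 = -1674605/605774; b = (2019·60610 − 11177·10634)/2423096 = 878843/605774.
Residuals: 397881/302887, 136725/302887, -88240/302887, -71781/302887, 45664/302887; SSR = 633989/302887.

SSR = 2.0932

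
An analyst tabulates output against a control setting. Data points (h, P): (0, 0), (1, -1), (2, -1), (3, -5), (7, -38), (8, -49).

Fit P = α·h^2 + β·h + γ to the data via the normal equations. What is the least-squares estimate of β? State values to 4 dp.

β = 1.0229

Setting ∂/∂α … = 0 gives: 6595·α + 891·β + 127·γ = -5048;  891·α + 127·β + 21·γ = -676;  127·α + 21·β + 6·γ = -94.
(Σh^2·h^2 = 6595, Σh^2·h = 891, Σh^2 = 127, Σh·h = 127, Σh = 21, Σ1 = 6, Σh^2·P = -5048, Σh·P = -676, ΣP = -94.)
Inverting the 3×3 Gram matrix, [α, β, γ]ᵀ = [-3257/3620, 3703/3620, -367/1810]ᵀ.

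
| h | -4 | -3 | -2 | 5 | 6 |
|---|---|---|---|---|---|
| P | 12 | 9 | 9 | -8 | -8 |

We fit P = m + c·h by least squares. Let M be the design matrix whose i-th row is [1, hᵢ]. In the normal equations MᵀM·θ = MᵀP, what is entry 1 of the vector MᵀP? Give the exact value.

Entry 1 ↔ basis 1, so (MᵀP)_{1} = Σᵢ Pᵢ = (1)·(12) + (1)·(9) + (1)·(9) + (1)·(-8) + (1)·(-8) = 14.

14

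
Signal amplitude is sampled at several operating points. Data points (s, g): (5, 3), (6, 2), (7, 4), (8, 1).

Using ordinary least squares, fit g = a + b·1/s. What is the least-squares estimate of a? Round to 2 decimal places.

Forming AᵀA = [[4, 533/840]; [533/840, 73249/705600]] and Aᵀg = [10, 1369/840]ᵀ gives AᵀA·[a, b]ᵀ = Aᵀg.
Δ = 4·(73249/705600) − (533/840)² = 2969/235200.
a = (10·(73249/705600) − (533/840)·(1369/840))/(2969/235200) = 2813/8907; b = (4·(1369/840) − (533/840)·10)/(2969/235200) = 40880/2969.

a = 0.32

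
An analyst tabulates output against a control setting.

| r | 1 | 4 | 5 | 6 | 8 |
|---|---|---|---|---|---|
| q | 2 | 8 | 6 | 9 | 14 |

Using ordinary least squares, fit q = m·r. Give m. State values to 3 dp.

m = 1.620

Setting ∂/∂m … = 0 gives: 142·m = 230.
(Σr·r = 142, Σr·q = 230.)
m = 230/142 = 1.61972.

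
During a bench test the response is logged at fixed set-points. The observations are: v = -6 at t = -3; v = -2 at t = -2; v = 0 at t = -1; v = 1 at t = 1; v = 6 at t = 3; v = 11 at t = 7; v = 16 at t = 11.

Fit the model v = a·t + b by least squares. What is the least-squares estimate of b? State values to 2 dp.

Entries of AᵀA: Σt·t = 194, Σt = 16, Σ1 = 7.
And Σt·v = 294, Σv = 26.
So AᵀA·[a, b]ᵀ = Aᵀv: [[194, 16]; [16, 7]]·[a, b]ᵀ = [294, 26]ᵀ.
Δ = 194·7 − 16² = 1102.
a = (294·7 − 16·26)/1102 = 821/551; b = (194·26 − 16·294)/1102 = 170/551.

b = 0.31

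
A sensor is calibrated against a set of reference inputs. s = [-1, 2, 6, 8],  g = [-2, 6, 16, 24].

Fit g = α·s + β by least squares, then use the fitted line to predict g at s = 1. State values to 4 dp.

Forming MᵀM = [[105, 15]; [15, 4]] and Mᵀg = [302, 44]ᵀ gives MᵀM·[α, β]ᵀ = Mᵀg.
Eliminating β: 4·(row 1) − 15·(row 2) gives 195·α = 4·302 − 15·44 = 548, so α = 548/195.
Then β = (44 − 15·(548/195))/4 = 6/13.
At s = 1: ĝ = (548/195)·(1) + (6/13)·(1) = 638/195.

ĝ = 3.2718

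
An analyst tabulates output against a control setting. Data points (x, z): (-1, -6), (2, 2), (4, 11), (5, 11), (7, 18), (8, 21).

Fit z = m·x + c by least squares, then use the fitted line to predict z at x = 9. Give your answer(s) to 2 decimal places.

ẑ = 24.09

Compute the Gram sums: Σx·x = 159, Σx = 25, Σ1 = 6.
For Aᵀz: Σx·z = 403, Σz = 57.
AᵀA·[m, c]ᵀ = Aᵀz becomes [[159, 25]; [25, 6]]·[m, c]ᵀ = [403, 57]ᵀ.
Eliminating c: 6·(row 1) − 25·(row 2) gives 329·m = 6·403 − 25·57 = 993, so m = 993/329.
Then c = (57 − 25·(993/329))/6 = -1012/329.
At x = 9: ẑ = (993/329)·(9) + (-1012/329)·(1) = 7925/329.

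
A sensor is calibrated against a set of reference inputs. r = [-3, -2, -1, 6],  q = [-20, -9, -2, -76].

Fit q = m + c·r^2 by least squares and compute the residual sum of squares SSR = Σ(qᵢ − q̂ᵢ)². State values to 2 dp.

Forming AᵀA = [[4, 50]; [50, 1394]] and Aᵀq = [-107, -2954]ᵀ gives AᵀA·[m, c]ᵀ = Aᵀq.
Eliminating c: 1394·(row 1) − 50·(row 2) gives 3076·m = 1394·(-107) − 50·(-2954) = -1458, so m = -729/1538.
Then c = ((-2954) − 50·(-729/1538))/1394 = -3233/1538.
Residuals: -467/769, -181/1538, 443/769, 229/1538; SSR = 1133/1538.

SSR = 0.74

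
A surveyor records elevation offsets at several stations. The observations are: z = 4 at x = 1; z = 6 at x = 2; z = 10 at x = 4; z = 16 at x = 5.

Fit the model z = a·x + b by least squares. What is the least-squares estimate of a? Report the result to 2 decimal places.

a = 2.80

With design matrix A, AᵀA = [[46, 12]; [12, 4]] and Aᵀz = [136, 36]ᵀ.
det = 46·4 − 12² = 40.
a = (136·4 − 12·36)/40 = 14/5; b = (46·36 − 12·136)/40 = 3/5.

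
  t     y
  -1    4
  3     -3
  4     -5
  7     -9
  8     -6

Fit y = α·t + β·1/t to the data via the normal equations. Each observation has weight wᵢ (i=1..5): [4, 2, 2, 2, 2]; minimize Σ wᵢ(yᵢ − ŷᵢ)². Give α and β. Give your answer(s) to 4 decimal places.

α = -0.9267, β = -3.0437

Normal-equation sums: Σwᵢ·t·t = 280, Σwᵢ·t·1/t = 12, Σwᵢ·1/t·1/t = 62365/14112.
Moment sums: Σwᵢ·t·y = -296, Σwᵢ·1/t·y = -172/7.
So MᵀWM·[α, β]ᵀ = MᵀWy: [[280, 12]; [12, 62365/14112]]·[α, β]ᵀ = [-296, -172/7]ᵀ.
Eliminating β: (62365/14112)·(row 1) − 12·(row 2) gives (275537/252)·α = (62365/14112)·(-296) − 12·(-172/7) = -1787377/1764, so α = -1787377/1928759.
Then β = ((-172/7) − 12·(-1787377/1928759))/(62365/14112) = -838656/275537.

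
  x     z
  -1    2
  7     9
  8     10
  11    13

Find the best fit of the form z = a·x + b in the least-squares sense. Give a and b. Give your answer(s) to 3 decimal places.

a = 0.908, b = 2.825

Sums needed: Σx·x = 235, Σx = 25, Σ1 = 4.
For Aᵀz: Σx·z = 284, Σz = 34.
Eliminating b: 4·(row 1) − 25·(row 2) gives 315·a = 4·284 − 25·34 = 286, so a = 286/315.
Then b = (34 − 25·(286/315))/4 = 178/63.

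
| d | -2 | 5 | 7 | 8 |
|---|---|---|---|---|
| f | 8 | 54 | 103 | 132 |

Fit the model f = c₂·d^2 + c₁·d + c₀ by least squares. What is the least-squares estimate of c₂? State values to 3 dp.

Compute the Gram sums: Σd^2·d^2 = 7138, Σd^2·d = 972, Σd^2 = 142, Σd·d = 142, Σd = 18, Σ1 = 4.
Right-hand side: Σd^2·f = 14877, Σd·f = 2031, Σf = 297.
AᵀA·[c₂, c₁, c₀]ᵀ = Aᵀf becomes [[7138, 972, 142]; [972, 142, 18]; [142, 18, 4]]·[c₂, c₁, c₀]ᵀ = [14877, 2031, 297]ᵀ.
Row-reducing yields c₂ = 3675/1892, c₁ = 1479/1892, c₀ = 3363/1892.

c₂ = 1.942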